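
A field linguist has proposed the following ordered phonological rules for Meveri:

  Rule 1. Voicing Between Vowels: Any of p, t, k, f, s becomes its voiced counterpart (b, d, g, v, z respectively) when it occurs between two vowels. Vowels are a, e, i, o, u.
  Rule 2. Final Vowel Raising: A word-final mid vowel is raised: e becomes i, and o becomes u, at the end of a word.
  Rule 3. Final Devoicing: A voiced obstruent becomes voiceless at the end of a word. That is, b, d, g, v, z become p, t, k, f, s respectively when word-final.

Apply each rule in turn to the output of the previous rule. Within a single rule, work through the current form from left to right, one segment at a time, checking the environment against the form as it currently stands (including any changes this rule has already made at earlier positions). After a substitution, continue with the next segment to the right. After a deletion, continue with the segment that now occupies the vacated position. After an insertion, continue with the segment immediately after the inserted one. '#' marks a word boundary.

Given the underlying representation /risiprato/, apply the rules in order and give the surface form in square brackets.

[rizipradu]

Rule 1 Voicing Between Vowels: [risiprato] → [riziprado]
Rule 2 Final Vowel Raising: [riziprado] → [rizipradu]
Rule 3 Final Devoicing: no change — [rizipradu]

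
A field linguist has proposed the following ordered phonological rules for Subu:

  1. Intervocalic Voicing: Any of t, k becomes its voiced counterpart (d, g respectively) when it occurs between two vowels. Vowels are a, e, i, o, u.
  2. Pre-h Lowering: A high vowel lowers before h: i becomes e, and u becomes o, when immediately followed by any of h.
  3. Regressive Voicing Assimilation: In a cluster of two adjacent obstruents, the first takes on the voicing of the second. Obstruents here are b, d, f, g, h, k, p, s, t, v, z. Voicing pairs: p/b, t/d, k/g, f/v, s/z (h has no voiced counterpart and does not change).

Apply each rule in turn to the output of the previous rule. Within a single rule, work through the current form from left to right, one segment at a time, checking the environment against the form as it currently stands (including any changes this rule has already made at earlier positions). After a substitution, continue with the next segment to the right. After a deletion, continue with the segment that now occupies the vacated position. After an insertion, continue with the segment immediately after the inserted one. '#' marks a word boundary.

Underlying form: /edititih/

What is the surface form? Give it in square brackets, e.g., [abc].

[edidideh]

1 Intervocalic Voicing: [edititih] → [edididih]
2 Pre-h Lowering: [edididih] → [edidideh]
3 Regressive Voicing Assimilation: no change — [edidideh]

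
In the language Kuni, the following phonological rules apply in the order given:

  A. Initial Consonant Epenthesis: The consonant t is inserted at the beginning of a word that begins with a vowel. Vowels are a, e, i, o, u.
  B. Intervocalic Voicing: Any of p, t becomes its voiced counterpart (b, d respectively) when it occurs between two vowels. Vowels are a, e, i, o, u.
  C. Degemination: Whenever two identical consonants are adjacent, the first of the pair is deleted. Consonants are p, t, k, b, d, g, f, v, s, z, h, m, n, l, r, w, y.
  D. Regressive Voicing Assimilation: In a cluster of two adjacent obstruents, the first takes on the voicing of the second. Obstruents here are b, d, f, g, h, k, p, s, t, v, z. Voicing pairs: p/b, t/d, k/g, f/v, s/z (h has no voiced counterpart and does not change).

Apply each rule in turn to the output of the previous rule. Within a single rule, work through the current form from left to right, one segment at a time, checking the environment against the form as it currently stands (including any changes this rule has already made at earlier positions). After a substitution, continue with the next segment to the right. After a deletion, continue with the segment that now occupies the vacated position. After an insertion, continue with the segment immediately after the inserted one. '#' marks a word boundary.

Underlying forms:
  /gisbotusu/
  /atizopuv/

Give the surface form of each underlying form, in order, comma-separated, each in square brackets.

[gizbodusu], [tadizobuv]

/gisbotusu/:
  A Initial Consonant Epenthesis: no change — [gisbotusu]
  B Intervocalic Voicing: [gisbotusu] → [gisbodusu]
  C Degemination: no change — [gisbodusu]
  D Regressive Voicing Assimilation: [gisbodusu] → [gizbodusu]
/atizopuv/:
  A Initial Consonant Epenthesis: [atizopuv] → [tatizopuv]
  B Intervocalic Voicing: [tatizopuv] → [tadizobuv]
  C Degemination: no change — [tadizobuv]
  D Regressive Voicing Assimilation: no change — [tadizobuv]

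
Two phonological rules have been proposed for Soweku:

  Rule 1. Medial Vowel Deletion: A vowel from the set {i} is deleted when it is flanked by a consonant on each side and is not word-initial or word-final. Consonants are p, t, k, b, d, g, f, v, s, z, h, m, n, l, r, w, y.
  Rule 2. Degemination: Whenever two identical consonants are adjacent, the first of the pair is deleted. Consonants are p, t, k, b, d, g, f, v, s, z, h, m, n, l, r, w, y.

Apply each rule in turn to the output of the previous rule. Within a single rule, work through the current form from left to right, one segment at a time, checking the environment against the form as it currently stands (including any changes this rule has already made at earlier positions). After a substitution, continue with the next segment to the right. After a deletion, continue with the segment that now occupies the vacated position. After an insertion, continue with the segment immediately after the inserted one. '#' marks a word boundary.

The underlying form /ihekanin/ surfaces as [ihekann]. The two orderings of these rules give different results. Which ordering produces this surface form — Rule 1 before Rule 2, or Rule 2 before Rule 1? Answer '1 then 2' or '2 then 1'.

Order 1 then 2:
  1 Medial Vowel Deletion: [ihekanin] → [ihekann]
  2 Degemination: [ihekann] → [ihekan]
  result: [ihekan]
Order 2 then 1:
  2 Degemination: no change — [ihekanin]
  1 Medial Vowel Deletion: [ihekanin] → [ihekann]
  result: [ihekann]

2 then 1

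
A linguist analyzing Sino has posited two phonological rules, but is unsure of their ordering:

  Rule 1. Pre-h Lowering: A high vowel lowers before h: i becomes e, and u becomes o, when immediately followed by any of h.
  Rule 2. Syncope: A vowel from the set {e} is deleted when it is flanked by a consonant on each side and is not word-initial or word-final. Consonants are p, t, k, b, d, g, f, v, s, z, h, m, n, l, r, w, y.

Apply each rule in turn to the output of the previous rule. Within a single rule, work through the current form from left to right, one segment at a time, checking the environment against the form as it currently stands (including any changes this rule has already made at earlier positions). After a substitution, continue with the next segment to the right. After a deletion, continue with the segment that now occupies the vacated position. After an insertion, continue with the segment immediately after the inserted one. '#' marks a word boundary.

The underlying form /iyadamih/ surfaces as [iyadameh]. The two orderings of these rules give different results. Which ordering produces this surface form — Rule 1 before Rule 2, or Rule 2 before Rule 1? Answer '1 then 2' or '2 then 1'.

2 then 1

Order 1 then 2:
  1 Pre-h Lowering: [iyadamih] → [iyadameh]
  2 Syncope: [iyadameh] → [iyadamh]
  result: [iyadamh]
Order 2 then 1:
  2 Syncope: no change — [iyadamih]
  1 Pre-h Lowering: [iyadamih] → [iyadameh]
  result: [iyadameh]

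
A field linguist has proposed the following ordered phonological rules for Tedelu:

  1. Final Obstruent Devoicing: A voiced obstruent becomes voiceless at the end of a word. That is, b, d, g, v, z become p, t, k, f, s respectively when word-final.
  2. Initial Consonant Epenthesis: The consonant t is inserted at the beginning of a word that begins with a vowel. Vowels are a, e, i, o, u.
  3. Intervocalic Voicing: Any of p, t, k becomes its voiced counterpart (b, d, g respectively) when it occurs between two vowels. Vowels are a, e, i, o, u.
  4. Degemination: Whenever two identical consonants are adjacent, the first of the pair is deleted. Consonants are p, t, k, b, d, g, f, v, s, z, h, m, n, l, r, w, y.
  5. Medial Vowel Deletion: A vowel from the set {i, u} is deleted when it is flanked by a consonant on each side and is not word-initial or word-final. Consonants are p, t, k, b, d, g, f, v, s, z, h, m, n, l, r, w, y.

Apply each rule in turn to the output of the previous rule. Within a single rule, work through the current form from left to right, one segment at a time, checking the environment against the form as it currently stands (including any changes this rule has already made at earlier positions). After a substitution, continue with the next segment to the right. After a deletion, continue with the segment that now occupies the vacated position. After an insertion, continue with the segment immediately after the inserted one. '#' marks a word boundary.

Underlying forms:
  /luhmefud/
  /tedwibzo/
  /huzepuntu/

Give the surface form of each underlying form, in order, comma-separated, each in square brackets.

[lhmeft], [tedwbzo], [hzebntu]

/luhmefud/:
  1 Final Obstruent Devoicing: [luhmefud] → [luhmefut]
  2 Initial Consonant Epenthesis: no change — [luhmefut]
  3 Intervocalic Voicing: no change — [luhmefut]
  4 Degemination: no change — [luhmefut]
  5 Medial Vowel Deletion: [luhmefut] → [lhmeft]
/tedwibzo/:
  1 Final Obstruent Devoicing: no change — [tedwibzo]
  2 Initial Consonant Epenthesis: no change — [tedwibzo]
  3 Intervocalic Voicing: no change — [tedwibzo]
  4 Degemination: no change — [tedwibzo]
  5 Medial Vowel Deletion: [tedwibzo] → [tedwbzo]
/huzepuntu/:
  1 Final Obstruent Devoicing: no change — [huzepuntu]
  2 Initial Consonant Epenthesis: no change — [huzepuntu]
  3 Intervocalic Voicing: [huzepuntu] → [huzebuntu]
  4 Degemination: no change — [huzebuntu]
  5 Medial Vowel Deletion: [huzebuntu] → [hzebntu]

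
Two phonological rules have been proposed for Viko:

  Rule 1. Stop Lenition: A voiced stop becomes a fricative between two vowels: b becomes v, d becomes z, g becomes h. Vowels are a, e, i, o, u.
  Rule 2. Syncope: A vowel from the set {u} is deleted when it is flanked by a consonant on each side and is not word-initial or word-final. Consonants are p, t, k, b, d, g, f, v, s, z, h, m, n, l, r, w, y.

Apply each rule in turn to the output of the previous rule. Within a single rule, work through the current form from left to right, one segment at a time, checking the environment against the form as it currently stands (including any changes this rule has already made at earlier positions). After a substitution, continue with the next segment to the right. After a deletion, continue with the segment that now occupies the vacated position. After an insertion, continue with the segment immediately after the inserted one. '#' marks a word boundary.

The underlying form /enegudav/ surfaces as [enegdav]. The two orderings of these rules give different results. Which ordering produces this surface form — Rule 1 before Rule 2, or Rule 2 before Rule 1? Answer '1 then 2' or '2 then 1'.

Order 1 then 2:
  1 Stop Lenition: [enegudav] → [enehuzav]
  2 Syncope: [enehuzav] → [enehzav]
  result: [enehzav]
Order 2 then 1:
  2 Syncope: [enegudav] → [enegdav]
  1 Stop Lenition: no change — [enegdav]
  result: [enegdav]

2 then 1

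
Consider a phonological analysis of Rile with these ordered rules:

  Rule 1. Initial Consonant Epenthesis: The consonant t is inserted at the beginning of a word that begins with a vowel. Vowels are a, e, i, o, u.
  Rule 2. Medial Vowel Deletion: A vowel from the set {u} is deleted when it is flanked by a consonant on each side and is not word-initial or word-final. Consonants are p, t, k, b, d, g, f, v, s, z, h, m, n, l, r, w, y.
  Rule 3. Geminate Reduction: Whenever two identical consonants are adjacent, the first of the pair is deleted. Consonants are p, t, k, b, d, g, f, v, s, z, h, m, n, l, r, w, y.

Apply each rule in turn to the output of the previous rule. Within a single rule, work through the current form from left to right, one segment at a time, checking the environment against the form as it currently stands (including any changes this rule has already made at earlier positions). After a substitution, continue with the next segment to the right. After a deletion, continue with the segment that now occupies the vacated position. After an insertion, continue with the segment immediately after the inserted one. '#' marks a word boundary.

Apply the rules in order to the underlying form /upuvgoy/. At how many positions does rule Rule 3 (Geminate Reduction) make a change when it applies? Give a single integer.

0

Rule 1 Initial Consonant Epenthesis: [upuvgoy] → [tupuvgoy]
Rule 2 Medial Vowel Deletion: [tupuvgoy] → [tpvgoy]
Rule 3 Geminate Reduction: no change — [tpvgoy]
Rule Rule 3 changed 0 position(s).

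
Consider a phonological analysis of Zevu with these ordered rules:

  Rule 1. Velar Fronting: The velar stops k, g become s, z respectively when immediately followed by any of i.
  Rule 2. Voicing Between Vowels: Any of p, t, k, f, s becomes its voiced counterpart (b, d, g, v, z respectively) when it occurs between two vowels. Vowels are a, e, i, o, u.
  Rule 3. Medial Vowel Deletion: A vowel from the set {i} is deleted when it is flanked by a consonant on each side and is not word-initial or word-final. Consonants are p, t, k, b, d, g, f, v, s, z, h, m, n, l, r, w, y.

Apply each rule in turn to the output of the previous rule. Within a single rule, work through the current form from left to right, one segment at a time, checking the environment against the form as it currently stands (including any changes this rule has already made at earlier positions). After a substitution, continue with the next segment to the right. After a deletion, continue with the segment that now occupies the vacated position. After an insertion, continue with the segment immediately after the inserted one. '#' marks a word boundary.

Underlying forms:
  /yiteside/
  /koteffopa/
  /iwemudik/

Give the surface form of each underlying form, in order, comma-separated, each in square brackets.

/yiteside/:
  Rule 1 Velar Fronting: no change — [yiteside]
  Rule 2 Voicing Between Vowels: [yiteside] → [yidezide]
  Rule 3 Medial Vowel Deletion: [yidezide] → [ydezde]
/koteffopa/:
  Rule 1 Velar Fronting: no change — [koteffopa]
  Rule 2 Voicing Between Vowels: [koteffopa] → [kodeffoba]
  Rule 3 Medial Vowel Deletion: no change — [kodeffoba]
/iwemudik/:
  Rule 1 Velar Fronting: no change — [iwemudik]
  Rule 2 Voicing Between Vowels: no change — [iwemudik]
  Rule 3 Medial Vowel Deletion: [iwemudik] → [iwemudk]

[ydezde], [kodeffoba], [iwemudk]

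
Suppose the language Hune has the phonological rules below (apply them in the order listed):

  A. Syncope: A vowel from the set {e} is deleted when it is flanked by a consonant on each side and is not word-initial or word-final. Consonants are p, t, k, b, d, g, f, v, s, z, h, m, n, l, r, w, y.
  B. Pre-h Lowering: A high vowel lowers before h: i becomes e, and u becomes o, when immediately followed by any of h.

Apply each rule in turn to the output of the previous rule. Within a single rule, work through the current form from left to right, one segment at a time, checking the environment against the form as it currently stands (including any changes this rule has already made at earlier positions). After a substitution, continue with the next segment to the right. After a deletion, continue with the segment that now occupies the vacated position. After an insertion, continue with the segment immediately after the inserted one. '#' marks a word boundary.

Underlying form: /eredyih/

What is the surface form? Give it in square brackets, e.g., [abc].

[erdyeh]

A Syncope: [eredyih] → [erdyih]
B Pre-h Lowering: [erdyih] → [erdyeh]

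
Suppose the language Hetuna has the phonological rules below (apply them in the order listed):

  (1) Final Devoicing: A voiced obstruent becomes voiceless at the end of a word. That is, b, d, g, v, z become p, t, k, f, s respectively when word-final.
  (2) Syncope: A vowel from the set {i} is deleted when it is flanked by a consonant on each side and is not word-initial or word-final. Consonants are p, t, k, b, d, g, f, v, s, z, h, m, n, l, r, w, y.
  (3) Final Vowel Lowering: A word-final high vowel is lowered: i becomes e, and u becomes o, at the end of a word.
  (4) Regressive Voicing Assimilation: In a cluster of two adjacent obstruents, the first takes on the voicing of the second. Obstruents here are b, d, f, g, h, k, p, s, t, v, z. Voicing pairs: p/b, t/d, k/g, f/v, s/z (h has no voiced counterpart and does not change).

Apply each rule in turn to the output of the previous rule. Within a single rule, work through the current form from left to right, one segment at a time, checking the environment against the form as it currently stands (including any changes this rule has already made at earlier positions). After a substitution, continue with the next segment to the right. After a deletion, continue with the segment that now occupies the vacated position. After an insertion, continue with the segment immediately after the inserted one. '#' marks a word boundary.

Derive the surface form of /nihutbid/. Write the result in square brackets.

[nhudpt]

(1) Final Devoicing: [nihutbid] → [nihutbit]
(2) Syncope: [nihutbit] → [nhutbt]
(3) Final Vowel Lowering: no change — [nhutbt]
(4) Regressive Voicing Assimilation: [nhutbt] → [nhudpt]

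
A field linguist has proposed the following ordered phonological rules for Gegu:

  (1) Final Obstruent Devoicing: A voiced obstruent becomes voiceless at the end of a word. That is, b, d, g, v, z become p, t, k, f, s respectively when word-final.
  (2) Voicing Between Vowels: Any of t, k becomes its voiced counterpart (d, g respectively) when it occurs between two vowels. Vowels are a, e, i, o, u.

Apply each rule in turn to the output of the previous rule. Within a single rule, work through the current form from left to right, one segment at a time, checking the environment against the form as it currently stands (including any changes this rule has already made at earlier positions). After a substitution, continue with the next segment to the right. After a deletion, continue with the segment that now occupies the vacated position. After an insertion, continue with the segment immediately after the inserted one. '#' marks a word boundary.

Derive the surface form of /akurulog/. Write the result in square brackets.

[agurulok]

(1) Final Obstruent Devoicing: [akurulog] → [akurulok]
(2) Voicing Between Vowels: [akurulok] → [agurulok]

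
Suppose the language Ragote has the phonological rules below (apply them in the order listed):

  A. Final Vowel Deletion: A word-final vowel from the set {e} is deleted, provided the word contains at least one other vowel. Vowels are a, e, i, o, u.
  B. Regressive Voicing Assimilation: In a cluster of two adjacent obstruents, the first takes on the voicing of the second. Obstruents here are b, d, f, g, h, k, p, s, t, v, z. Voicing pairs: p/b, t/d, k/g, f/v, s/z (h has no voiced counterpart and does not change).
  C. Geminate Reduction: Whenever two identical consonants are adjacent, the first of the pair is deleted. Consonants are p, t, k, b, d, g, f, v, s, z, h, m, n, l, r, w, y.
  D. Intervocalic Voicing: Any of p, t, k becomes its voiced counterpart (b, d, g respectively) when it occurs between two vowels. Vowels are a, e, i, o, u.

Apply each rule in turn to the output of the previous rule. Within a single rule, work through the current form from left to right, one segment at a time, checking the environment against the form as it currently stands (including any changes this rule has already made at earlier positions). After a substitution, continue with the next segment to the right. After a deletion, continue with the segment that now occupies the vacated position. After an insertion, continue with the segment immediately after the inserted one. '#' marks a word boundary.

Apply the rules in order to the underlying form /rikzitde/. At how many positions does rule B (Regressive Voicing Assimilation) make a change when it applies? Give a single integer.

A Final Vowel Deletion: [rikzitde] → [rikzitd]
B Regressive Voicing Assimilation: [rikzitd] → [rigzidd]
C Geminate Reduction: [rigzidd] → [rigzid]
D Intervocalic Voicing: no change — [rigzid]
Rule B changed 2 position(s).

2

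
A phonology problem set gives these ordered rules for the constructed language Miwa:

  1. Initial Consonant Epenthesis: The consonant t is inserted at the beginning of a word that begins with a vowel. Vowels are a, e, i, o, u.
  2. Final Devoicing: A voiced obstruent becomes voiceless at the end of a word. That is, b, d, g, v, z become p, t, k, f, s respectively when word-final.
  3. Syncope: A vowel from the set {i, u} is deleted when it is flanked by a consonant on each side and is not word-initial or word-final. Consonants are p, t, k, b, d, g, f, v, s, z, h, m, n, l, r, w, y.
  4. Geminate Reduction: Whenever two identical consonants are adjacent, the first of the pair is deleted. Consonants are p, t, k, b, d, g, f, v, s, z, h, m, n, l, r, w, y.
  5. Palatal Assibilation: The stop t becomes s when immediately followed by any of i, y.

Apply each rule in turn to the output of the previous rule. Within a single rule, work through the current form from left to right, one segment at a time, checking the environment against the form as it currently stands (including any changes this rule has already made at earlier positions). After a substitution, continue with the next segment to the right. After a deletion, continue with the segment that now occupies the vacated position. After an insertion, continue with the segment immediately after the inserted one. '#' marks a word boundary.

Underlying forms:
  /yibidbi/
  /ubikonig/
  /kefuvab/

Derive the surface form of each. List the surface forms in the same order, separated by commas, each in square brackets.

/yibidbi/:
  1 Initial Consonant Epenthesis: no change — [yibidbi]
  2 Final Devoicing: no change — [yibidbi]
  3 Syncope: [yibidbi] → [ybdbi]
  4 Geminate Reduction: no change — [ybdbi]
  5 Palatal Assibilation: no change — [ybdbi]
/ubikonig/:
  1 Initial Consonant Epenthesis: [ubikonig] → [tubikonig]
  2 Final Devoicing: [tubikonig] → [tubikonik]
  3 Syncope: [tubikonik] → [tbkonk]
  4 Geminate Reduction: no change — [tbkonk]
  5 Palatal Assibilation: no change — [tbkonk]
/kefuvab/:
  1 Initial Consonant Epenthesis: no change — [kefuvab]
  2 Final Devoicing: [kefuvab] → [kefuvap]
  3 Syncope: [kefuvap] → [kefvap]
  4 Geminate Reduction: no change — [kefvap]
  5 Palatal Assibilation: no change — [kefvap]

[ybdbi], [tbkonk], [kefvap]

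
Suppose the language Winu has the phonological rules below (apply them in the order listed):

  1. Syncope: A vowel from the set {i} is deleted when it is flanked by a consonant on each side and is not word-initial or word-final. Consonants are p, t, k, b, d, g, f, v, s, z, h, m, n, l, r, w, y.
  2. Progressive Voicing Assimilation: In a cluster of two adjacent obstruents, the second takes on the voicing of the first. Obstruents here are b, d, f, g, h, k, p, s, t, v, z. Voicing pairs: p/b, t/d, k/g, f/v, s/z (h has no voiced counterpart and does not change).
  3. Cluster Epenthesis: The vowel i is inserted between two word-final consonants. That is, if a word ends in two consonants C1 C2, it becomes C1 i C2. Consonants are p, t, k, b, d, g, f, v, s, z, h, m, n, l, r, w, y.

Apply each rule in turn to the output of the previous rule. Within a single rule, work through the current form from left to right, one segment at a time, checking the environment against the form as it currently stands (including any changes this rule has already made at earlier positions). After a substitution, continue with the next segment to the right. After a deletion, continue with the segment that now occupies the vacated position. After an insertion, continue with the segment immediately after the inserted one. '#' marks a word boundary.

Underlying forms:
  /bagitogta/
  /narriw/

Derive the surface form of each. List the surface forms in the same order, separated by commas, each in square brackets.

/bagitogta/:
  1 Syncope: [bagitogta] → [bagtogta]
  2 Progressive Voicing Assimilation: [bagtogta] → [bagdogda]
  3 Cluster Epenthesis: no change — [bagdogda]
/narriw/:
  1 Syncope: [narriw] → [narrw]
  2 Progressive Voicing Assimilation: no change — [narrw]
  3 Cluster Epenthesis: [narrw] → [narriw]

[bagdogda], [narriw]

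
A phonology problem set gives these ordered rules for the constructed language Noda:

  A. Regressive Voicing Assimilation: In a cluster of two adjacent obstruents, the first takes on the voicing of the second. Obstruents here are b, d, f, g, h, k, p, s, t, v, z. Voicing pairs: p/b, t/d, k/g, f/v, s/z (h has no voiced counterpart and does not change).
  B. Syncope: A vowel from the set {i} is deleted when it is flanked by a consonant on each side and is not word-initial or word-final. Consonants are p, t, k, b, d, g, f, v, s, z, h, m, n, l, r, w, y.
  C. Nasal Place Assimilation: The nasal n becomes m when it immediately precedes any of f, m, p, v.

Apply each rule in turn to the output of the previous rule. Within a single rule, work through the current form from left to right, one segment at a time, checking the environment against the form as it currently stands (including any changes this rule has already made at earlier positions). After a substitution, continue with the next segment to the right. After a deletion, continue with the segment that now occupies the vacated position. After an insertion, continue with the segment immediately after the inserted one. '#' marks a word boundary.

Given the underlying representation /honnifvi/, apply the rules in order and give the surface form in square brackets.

[honmvvi]

A Regressive Voicing Assimilation: [honnifvi] → [honnivvi]
B Syncope: [honnivvi] → [honnvvi]
C Nasal Place Assimilation: [honnvvi] → [honmvvi]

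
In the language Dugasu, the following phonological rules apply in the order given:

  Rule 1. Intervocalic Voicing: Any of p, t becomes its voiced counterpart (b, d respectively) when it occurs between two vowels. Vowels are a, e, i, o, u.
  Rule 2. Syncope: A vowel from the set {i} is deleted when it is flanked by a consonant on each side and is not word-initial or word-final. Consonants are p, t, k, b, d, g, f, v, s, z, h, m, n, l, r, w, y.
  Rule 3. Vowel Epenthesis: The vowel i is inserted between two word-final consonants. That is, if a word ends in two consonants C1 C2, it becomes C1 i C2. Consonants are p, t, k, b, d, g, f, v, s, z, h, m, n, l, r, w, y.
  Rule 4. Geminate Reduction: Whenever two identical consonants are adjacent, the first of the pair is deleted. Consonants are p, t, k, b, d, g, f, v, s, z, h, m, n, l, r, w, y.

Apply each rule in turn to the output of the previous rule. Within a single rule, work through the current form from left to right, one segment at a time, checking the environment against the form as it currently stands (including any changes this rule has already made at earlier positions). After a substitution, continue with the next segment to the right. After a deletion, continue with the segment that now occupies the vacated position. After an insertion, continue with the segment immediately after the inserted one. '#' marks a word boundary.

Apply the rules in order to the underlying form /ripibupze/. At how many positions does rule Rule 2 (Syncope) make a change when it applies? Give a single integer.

2

Rule 1 Intervocalic Voicing: [ripibupze] → [ribibupze]
Rule 2 Syncope: [ribibupze] → [rbbupze]
Rule 3 Vowel Epenthesis: no change — [rbbupze]
Rule 4 Geminate Reduction: [rbbupze] → [rbupze]
Rule Rule 2 changed 2 position(s).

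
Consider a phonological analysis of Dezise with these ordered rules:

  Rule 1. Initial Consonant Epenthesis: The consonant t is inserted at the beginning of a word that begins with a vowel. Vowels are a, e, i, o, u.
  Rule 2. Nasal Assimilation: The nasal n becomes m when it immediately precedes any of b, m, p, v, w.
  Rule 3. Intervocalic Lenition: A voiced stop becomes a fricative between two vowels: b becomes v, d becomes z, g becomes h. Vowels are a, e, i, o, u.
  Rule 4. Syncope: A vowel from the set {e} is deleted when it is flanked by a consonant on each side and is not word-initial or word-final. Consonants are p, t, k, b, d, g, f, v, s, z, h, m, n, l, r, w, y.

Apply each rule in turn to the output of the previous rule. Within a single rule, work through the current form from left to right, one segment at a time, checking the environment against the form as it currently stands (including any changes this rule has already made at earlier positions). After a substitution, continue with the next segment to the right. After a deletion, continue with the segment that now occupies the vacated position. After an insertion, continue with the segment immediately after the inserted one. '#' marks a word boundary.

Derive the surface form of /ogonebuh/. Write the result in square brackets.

[tohonvuh]

Rule 1 Initial Consonant Epenthesis: [ogonebuh] → [togonebuh]
Rule 2 Nasal Assimilation: no change — [togonebuh]
Rule 3 Intervocalic Lenition: [togonebuh] → [tohonevuh]
Rule 4 Syncope: [tohonevuh] → [tohonvuh]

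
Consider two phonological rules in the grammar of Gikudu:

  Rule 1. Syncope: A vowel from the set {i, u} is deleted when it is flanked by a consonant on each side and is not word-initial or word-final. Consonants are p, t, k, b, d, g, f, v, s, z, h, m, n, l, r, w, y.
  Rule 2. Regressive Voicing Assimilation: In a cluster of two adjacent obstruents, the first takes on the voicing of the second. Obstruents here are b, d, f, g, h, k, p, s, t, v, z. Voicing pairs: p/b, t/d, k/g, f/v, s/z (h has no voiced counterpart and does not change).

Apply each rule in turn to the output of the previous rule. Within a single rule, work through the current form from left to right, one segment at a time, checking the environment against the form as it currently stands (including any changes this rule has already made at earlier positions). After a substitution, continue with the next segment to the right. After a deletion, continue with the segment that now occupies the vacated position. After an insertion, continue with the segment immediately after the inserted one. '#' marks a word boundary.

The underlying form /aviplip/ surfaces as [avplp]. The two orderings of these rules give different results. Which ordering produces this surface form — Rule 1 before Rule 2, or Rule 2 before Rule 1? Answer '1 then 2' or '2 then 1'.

2 then 1

Order 1 then 2:
  1 Syncope: [aviplip] → [avplp]
  2 Regressive Voicing Assimilation: [avplp] → [afplp]
  result: [afplp]
Order 2 then 1:
  2 Regressive Voicing Assimilation: no change — [aviplip]
  1 Syncope: [aviplip] → [avplp]
  result: [avplp]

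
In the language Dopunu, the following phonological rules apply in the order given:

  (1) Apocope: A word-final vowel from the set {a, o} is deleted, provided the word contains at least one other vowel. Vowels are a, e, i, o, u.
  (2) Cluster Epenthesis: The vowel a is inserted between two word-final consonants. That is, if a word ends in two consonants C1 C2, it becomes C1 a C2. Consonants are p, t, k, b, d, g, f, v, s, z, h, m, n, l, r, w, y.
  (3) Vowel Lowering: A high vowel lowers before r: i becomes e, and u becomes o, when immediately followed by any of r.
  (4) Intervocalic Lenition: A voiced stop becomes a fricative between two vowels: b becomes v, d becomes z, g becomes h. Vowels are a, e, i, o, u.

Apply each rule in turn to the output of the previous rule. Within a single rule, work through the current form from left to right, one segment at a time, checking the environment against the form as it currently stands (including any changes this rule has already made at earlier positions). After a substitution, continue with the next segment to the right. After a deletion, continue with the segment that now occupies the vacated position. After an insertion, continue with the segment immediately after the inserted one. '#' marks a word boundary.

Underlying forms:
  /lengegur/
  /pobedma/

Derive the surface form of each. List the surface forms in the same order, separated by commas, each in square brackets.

[lengehor], [povezam]

/lengegur/:
  (1) Apocope: no change — [lengegur]
  (2) Cluster Epenthesis: no change — [lengegur]
  (3) Vowel Lowering: [lengegur] → [lengegor]
  (4) Intervocalic Lenition: [lengegor] → [lengehor]
/pobedma/:
  (1) Apocope: [pobedma] → [pobedm]
  (2) Cluster Epenthesis: [pobedm] → [pobedam]
  (3) Vowel Lowering: no change — [pobedam]
  (4) Intervocalic Lenition: [pobedam] → [povezam]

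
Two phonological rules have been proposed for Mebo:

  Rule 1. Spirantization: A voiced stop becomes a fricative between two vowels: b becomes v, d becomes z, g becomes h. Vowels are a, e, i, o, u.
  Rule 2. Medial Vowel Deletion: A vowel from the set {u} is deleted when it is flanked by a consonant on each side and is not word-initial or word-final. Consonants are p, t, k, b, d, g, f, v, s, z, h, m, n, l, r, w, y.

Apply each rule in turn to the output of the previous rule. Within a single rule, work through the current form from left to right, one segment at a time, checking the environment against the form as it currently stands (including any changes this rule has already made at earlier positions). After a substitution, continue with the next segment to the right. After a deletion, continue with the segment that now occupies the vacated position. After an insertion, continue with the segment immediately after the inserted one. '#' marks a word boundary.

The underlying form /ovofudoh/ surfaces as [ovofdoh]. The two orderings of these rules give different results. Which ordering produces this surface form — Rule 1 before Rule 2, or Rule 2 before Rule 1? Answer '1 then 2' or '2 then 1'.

2 then 1

Order 1 then 2:
  1 Spirantization: [ovofudoh] → [ovofuzoh]
  2 Medial Vowel Deletion: [ovofuzoh] → [ovofzoh]
  result: [ovofzoh]
Order 2 then 1:
  2 Medial Vowel Deletion: [ovofudoh] → [ovofdoh]
  1 Spirantization: no change — [ovofdoh]
  result: [ovofdoh]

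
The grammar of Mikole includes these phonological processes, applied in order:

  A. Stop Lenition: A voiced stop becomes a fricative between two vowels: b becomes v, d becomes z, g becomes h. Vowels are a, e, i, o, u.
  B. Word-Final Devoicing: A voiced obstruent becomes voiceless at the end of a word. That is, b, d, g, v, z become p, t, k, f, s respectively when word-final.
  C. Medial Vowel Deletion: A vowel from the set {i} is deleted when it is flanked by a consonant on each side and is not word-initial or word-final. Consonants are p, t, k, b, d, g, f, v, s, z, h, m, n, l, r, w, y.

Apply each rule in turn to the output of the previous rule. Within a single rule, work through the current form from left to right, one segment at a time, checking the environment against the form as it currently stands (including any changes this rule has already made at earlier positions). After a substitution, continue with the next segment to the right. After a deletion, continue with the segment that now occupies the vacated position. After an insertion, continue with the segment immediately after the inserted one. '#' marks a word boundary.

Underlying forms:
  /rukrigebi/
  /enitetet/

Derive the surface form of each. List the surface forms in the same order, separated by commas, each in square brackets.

/rukrigebi/:
  A Stop Lenition: [rukrigebi] → [rukrihevi]
  B Word-Final Devoicing: no change — [rukrihevi]
  C Medial Vowel Deletion: [rukrihevi] → [rukrhevi]
/enitetet/:
  A Stop Lenition: no change — [enitetet]
  B Word-Final Devoicing: no change — [enitetet]
  C Medial Vowel Deletion: [enitetet] → [entetet]

[rukrhevi], [entetet]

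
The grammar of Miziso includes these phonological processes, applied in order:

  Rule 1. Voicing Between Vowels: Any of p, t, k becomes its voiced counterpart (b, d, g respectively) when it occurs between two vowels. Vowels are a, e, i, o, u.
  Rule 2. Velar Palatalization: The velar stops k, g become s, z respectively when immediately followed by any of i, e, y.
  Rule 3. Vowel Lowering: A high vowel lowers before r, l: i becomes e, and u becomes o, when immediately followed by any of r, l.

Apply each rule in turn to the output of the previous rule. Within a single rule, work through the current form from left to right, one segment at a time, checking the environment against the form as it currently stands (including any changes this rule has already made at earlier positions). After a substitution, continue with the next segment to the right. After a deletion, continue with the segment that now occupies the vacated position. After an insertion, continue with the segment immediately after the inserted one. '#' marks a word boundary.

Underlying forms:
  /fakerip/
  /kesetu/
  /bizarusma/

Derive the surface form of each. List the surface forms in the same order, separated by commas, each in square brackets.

[fazerip], [sesedu], [bizarusma]

/fakerip/:
  Rule 1 Voicing Between Vowels: [fakerip] → [fagerip]
  Rule 2 Velar Palatalization: [fagerip] → [fazerip]
  Rule 3 Vowel Lowering: no change — [fazerip]
/kesetu/:
  Rule 1 Voicing Between Vowels: [kesetu] → [kesedu]
  Rule 2 Velar Palatalization: [kesedu] → [sesedu]
  Rule 3 Vowel Lowering: no change — [sesedu]
/bizarusma/:
  Rule 1 Voicing Between Vowels: no change — [bizarusma]
  Rule 2 Velar Palatalization: no change — [bizarusma]
  Rule 3 Vowel Lowering: no change — [bizarusma]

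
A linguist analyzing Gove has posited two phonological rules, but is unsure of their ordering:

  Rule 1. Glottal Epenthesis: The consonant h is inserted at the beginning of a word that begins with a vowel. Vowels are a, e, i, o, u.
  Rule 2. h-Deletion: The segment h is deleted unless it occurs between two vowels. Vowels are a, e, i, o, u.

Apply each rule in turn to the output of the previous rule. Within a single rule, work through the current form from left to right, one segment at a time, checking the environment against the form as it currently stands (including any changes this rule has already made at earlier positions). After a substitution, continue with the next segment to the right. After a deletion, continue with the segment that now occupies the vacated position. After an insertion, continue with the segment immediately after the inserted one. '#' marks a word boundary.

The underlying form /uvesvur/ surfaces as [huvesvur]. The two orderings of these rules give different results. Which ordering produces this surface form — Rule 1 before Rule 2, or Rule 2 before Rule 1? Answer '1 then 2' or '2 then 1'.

Order 1 then 2:
  1 Glottal Epenthesis: [uvesvur] → [huvesvur]
  2 h-Deletion: [huvesvur] → [uvesvur]
  result: [uvesvur]
Order 2 then 1:
  2 h-Deletion: no change — [uvesvur]
  1 Glottal Epenthesis: [uvesvur] → [huvesvur]
  result: [huvesvur]

2 then 1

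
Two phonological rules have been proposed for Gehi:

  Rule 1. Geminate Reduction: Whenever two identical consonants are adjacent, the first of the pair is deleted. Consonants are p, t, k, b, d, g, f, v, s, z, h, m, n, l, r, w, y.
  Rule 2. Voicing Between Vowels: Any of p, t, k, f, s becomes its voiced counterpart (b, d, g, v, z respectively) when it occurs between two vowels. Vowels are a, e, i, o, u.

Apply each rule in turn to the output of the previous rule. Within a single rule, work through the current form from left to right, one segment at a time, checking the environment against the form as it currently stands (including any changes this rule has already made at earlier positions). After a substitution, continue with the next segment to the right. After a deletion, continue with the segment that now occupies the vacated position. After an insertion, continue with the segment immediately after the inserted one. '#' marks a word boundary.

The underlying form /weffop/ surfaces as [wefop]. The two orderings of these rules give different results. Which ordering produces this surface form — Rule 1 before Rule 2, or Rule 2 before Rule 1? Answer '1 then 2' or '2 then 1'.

Order 1 then 2:
  1 Geminate Reduction: [weffop] → [wefop]
  2 Voicing Between Vowels: [wefop] → [wevop]
  result: [wevop]
Order 2 then 1:
  2 Voicing Between Vowels: no change — [weffop]
  1 Geminate Reduction: [weffop] → [wefop]
  result: [wefop]

2 then 1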